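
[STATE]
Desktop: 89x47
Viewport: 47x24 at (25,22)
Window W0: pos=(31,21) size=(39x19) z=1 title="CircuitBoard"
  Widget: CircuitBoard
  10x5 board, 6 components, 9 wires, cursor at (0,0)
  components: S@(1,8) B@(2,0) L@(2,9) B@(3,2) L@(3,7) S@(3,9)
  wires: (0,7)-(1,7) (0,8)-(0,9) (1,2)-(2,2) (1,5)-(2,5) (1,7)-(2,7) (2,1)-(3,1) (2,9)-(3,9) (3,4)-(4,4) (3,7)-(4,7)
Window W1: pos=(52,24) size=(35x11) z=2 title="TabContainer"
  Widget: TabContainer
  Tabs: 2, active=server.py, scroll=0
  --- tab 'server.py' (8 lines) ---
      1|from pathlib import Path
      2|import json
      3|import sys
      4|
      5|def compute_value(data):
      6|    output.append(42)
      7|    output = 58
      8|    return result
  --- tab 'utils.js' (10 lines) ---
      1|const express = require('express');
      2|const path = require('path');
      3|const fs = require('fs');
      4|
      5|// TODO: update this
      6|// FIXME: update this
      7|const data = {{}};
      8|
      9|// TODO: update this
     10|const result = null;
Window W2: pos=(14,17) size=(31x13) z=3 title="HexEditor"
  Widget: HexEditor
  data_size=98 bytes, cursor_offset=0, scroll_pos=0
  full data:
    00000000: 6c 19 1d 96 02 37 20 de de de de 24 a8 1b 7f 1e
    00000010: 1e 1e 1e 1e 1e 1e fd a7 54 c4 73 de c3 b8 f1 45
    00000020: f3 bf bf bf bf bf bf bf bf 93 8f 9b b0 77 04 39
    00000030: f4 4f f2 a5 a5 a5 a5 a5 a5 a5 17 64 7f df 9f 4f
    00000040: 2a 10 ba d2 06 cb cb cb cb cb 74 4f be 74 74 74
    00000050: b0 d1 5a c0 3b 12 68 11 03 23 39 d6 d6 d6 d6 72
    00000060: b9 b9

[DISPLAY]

f3 bf bf bf bf bf b┃                        ┃  
f4 4f f2 a5 a5 a5 a┃────────────────────────┨  
2a 10 ba d2 06 cb c┃5 6 7 8┏━━━━━━━━━━━━━━━━━━━
b0 d1 5a c0 3b 12 6┃       ┃ TabContainer      
b9 b9              ┃       ┠───────────────────
                   ┃       ┃[server.py]│ utils.
                   ┃       ┃───────────────────
━━━━━━━━━━━━━━━━━━━┛       ┃from pathlib import
      ┃        │           ┃import json        
      ┃3       ·   B       ┃import sys         
      ┃                    ┃                   
      ┃4                   ┃def compute_value(d
      ┃Cursor: (0,0)       ┗━━━━━━━━━━━━━━━━━━━
      ┃                                     ┃  
      ┃                                     ┃  
      ┃                                     ┃  
      ┃                                     ┃  
      ┗━━━━━━━━━━━━━━━━━━━━━━━━━━━━━━━━━━━━━┛  
                                               
                                               
                                               
                                               
                                               
                                               


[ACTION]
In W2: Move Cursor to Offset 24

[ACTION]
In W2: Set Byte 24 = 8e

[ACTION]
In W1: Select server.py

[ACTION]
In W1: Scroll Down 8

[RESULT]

f3 bf bf bf bf bf b┃                        ┃  
f4 4f f2 a5 a5 a5 a┃────────────────────────┨  
2a 10 ba d2 06 cb c┃5 6 7 8┏━━━━━━━━━━━━━━━━━━━
b0 d1 5a c0 3b 12 6┃       ┃ TabContainer      
b9 b9              ┃       ┠───────────────────
                   ┃       ┃[server.py]│ utils.
                   ┃       ┃───────────────────
━━━━━━━━━━━━━━━━━━━┛       ┃    return result  
      ┃        │           ┃                   
      ┃3       ·   B       ┃                   
      ┃                    ┃                   
      ┃4                   ┃                   
      ┃Cursor: (0,0)       ┗━━━━━━━━━━━━━━━━━━━
      ┃                                     ┃  
      ┃                                     ┃  
      ┃                                     ┃  
      ┃                                     ┃  
      ┗━━━━━━━━━━━━━━━━━━━━━━━━━━━━━━━━━━━━━┛  
                                               
                                               
                                               
                                               
                                               
                                               


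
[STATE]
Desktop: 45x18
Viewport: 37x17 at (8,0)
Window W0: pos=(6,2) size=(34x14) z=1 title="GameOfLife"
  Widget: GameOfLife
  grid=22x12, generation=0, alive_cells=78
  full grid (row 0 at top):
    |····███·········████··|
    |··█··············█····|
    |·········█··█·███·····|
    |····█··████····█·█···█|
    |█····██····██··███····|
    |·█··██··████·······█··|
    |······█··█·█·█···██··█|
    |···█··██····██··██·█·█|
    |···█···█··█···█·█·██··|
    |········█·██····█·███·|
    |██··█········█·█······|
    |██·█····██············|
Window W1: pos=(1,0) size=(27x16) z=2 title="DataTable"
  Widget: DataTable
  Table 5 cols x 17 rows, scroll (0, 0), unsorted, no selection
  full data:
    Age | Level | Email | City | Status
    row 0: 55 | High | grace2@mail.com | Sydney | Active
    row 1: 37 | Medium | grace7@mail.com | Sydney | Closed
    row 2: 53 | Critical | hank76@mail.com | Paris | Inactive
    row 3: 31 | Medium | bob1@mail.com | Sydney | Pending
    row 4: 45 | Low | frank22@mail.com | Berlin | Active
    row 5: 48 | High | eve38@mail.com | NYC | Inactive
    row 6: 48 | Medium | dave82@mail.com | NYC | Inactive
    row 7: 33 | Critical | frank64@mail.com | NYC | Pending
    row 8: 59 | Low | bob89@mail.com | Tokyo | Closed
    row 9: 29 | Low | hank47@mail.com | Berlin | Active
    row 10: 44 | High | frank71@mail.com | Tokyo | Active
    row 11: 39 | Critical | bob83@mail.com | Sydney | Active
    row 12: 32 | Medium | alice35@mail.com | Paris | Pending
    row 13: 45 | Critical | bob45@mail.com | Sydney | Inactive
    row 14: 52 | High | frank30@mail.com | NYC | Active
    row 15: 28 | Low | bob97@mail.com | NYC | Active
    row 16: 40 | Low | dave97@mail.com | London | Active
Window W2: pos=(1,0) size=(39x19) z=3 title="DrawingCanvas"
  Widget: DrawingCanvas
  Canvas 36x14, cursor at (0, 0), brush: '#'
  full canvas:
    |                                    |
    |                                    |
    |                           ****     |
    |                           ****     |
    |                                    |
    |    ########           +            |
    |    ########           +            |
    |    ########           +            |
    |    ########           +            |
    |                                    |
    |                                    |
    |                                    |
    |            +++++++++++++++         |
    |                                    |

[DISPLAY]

━━━━━━━━━━━━━━━━━━━━━━━━━━━━━━━┓     
ngCanvas                       ┃     
───────────────────────────────┨     
                               ┃     
                               ┃     
                     ****      ┃     
                     ****      ┃     
                               ┃     
######           +             ┃     
######           +             ┃     
######           +             ┃     
######           +             ┃     
                               ┃     
                               ┃     
                               ┃     
      +++++++++++++++          ┃     
                               ┃     


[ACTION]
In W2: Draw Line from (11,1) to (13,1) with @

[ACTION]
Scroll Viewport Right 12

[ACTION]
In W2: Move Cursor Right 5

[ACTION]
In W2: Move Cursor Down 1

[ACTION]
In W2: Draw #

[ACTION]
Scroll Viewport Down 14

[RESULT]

ngCanvas                       ┃     
───────────────────────────────┨     
                               ┃     
                               ┃     
                     ****      ┃     
                     ****      ┃     
                               ┃     
######           +             ┃     
######           +             ┃     
######           +             ┃     
######           +             ┃     
                               ┃     
                               ┃     
                               ┃     
      +++++++++++++++          ┃     
                               ┃     
                               ┃     


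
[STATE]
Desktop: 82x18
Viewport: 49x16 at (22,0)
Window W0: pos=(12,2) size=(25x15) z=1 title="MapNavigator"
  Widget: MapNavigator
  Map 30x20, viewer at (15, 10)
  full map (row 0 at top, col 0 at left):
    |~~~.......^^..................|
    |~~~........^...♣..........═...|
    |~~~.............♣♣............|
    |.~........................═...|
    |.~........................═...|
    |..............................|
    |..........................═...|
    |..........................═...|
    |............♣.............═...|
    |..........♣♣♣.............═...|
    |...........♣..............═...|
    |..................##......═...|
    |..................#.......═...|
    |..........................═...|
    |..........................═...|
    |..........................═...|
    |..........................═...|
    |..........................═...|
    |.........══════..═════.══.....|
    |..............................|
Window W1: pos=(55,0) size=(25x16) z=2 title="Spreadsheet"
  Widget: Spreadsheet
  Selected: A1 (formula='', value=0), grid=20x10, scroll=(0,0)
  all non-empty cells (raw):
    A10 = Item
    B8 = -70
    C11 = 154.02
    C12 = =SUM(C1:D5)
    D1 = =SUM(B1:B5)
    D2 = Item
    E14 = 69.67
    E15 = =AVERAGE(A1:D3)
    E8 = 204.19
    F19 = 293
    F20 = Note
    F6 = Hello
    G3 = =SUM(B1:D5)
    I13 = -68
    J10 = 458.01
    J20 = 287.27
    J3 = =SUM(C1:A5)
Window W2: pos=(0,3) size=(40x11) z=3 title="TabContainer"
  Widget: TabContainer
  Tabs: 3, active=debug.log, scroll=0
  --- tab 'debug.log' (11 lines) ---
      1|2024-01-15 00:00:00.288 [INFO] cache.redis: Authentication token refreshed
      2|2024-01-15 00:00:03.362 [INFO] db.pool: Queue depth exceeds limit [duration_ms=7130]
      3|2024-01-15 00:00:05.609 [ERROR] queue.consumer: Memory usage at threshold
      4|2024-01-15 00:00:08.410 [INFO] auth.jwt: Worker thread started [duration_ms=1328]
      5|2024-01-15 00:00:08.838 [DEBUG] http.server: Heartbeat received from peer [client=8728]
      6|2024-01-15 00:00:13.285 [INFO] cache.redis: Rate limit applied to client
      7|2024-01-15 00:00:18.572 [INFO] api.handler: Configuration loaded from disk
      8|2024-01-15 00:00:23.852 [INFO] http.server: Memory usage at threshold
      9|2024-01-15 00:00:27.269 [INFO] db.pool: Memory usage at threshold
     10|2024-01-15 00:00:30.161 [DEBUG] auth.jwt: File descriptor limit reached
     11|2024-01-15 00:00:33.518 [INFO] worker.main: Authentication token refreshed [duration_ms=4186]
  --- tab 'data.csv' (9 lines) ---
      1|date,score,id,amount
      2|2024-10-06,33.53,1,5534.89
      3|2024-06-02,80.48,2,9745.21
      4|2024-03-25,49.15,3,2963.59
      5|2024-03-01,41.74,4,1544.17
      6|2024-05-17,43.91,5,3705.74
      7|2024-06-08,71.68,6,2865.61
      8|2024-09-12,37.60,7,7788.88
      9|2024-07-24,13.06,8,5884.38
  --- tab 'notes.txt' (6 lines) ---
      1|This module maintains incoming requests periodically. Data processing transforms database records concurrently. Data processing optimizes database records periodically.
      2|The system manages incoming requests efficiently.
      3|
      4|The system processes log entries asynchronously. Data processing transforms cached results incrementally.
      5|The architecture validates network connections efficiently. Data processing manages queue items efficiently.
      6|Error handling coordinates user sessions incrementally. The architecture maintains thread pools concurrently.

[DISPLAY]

                                 ┏━━━━━━━━━━━━━━━
                                 ┃ Spreadsheet   
━━━━━━━━━━━━━━┓                  ┠───────────────
━━━━━━━━━━━━━━━━━┓               ┃A1:            
                 ┃               ┃       A       
─────────────────┨               ┃---------------
 │ notes.txt     ┃               ┃  1      [0]   
─────────────────┃               ┃  2        0   
88 [INFO] cache.r┃               ┃  3        0   
62 [INFO] db.pool┃               ┃  4        0   
09 [ERROR] queue.┃               ┃  5        0   
10 [INFO] auth.jw┃               ┃  6        0   
38 [DEBUG] http.s┃               ┃  7        0   
━━━━━━━━━━━━━━━━━┛               ┃  8        0   
.............═┃                  ┃  9        0   
.............═┃                  ┗━━━━━━━━━━━━━━━


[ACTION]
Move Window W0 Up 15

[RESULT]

━━━━━━━━━━━━━━┓                  ┏━━━━━━━━━━━━━━━
ator          ┃                  ┃ Spreadsheet   
──────────────┨                  ┠───────────────
━━━━━━━━━━━━━━━━━┓               ┃A1:            
                 ┃               ┃       A       
─────────────────┨               ┃---------------
 │ notes.txt     ┃               ┃  1      [0]   
─────────────────┃               ┃  2        0   
88 [INFO] cache.r┃               ┃  3        0   
62 [INFO] db.pool┃               ┃  4        0   
09 [ERROR] queue.┃               ┃  5        0   
10 [INFO] auth.jw┃               ┃  6        0   
38 [DEBUG] http.s┃               ┃  7        0   
━━━━━━━━━━━━━━━━━┛               ┃  8        0   
━━━━━━━━━━━━━━┛                  ┃  9        0   
                                 ┗━━━━━━━━━━━━━━━


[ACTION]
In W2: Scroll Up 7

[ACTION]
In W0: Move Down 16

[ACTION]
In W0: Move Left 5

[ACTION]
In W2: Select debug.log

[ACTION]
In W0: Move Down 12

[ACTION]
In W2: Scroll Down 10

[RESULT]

━━━━━━━━━━━━━━┓                  ┏━━━━━━━━━━━━━━━
ator          ┃                  ┃ Spreadsheet   
──────────────┨                  ┠───────────────
━━━━━━━━━━━━━━━━━┓               ┃A1:            
                 ┃               ┃       A       
─────────────────┨               ┃---------------
 │ notes.txt     ┃               ┃  1      [0]   
─────────────────┃               ┃  2        0   
18 [INFO] worker.┃               ┃  3        0   
                 ┃               ┃  4        0   
                 ┃               ┃  5        0   
                 ┃               ┃  6        0   
                 ┃               ┃  7        0   
━━━━━━━━━━━━━━━━━┛               ┃  8        0   
━━━━━━━━━━━━━━┛                  ┃  9        0   
                                 ┗━━━━━━━━━━━━━━━


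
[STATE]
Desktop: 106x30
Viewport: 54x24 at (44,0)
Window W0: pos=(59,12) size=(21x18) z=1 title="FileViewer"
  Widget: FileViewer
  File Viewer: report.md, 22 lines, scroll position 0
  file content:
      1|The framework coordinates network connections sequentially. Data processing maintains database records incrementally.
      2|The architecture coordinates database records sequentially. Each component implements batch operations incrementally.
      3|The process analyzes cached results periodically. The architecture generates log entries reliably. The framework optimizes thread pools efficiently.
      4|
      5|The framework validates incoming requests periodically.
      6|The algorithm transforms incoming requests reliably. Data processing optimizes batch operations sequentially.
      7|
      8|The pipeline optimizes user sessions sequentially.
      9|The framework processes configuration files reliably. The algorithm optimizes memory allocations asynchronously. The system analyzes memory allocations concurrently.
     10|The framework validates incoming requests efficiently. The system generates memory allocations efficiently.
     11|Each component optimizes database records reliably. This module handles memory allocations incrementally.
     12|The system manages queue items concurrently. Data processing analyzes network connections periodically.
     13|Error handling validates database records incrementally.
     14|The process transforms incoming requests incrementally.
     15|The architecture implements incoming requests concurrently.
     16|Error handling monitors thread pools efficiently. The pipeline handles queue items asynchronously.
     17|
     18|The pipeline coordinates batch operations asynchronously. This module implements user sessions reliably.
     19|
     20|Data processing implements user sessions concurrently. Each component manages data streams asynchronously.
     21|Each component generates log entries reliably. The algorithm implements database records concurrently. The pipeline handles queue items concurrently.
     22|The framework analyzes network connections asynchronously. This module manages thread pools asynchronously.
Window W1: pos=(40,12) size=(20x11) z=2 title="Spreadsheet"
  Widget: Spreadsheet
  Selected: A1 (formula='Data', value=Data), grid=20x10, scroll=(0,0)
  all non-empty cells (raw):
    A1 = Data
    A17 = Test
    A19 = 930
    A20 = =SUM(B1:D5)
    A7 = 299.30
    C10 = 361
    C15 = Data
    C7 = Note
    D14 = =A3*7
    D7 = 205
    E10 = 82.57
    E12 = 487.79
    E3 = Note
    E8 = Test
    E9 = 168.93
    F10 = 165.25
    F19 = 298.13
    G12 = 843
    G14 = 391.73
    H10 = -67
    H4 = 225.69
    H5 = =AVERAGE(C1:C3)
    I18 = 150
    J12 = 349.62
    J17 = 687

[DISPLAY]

                                                      
                                                      
                                                      
                                                      
                                                      
                                                      
                                                      
                                                      
                                                      
                                                      
                                                      
                                                      
━━━━━━━━━━━━━━━┓━━━━━━━━━━━━━━━━━━━┓                  
readsheet      ┃ FileViewer        ┃                  
───────────────┨───────────────────┨                  
 Data          ┃The framework coor▲┃                  
    A       B  ┃The architecture c█┃                  
---------------┃The process analyz░┃                  
 [Data]        ┃                  ░┃                  
        0      ┃The framework vali░┃                  
        0      ┃The algorithm tran░┃                  
        0      ┃                  ░┃                  
━━━━━━━━━━━━━━━┛The pipeline optim░┃                  
               ┃The framework proc░┃                  


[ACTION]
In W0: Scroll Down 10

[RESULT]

                                                      
                                                      
                                                      
                                                      
                                                      
                                                      
                                                      
                                                      
                                                      
                                                      
                                                      
                                                      
━━━━━━━━━━━━━━━┓━━━━━━━━━━━━━━━━━━━┓                  
readsheet      ┃ FileViewer        ┃                  
───────────────┨───────────────────┨                  
 Data          ┃The framework proc▲┃                  
    A       B  ┃The framework vali░┃                  
---------------┃Each component opt░┃                  
 [Data]        ┃The system manages░┃                  
        0      ┃Error handling val░┃                  
        0      ┃The process transf░┃                  
        0      ┃The architecture i░┃                  
━━━━━━━━━━━━━━━┛Error handling mon░┃                  
               ┃                  ░┃                  


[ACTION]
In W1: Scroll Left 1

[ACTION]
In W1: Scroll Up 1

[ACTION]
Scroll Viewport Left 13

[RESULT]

                                                      
                                                      
                                                      
                                                      
                                                      
                                                      
                                                      
                                                      
                                                      
                                                      
                                                      
                                                      
         ┏━━━━━━━━━━━━━━━━━━┓━━━━━━━━━━━━━━━━━━━┓     
         ┃ Spreadsheet      ┃ FileViewer        ┃     
         ┠──────────────────┨───────────────────┨     
         ┃A1: Data          ┃The framework proc▲┃     
         ┃       A       B  ┃The framework vali░┃     
         ┃------------------┃Each component opt░┃     
         ┃  1 [Data]        ┃The system manages░┃     
         ┃  2        0      ┃Error handling val░┃     
         ┃  3        0      ┃The process transf░┃     
         ┃  4        0      ┃The architecture i░┃     
         ┗━━━━━━━━━━━━━━━━━━┛Error handling mon░┃     
                            ┃                  ░┃     


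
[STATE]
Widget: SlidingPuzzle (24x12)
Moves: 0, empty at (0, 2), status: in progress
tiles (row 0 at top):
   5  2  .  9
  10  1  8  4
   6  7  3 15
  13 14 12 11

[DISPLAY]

┌────┬────┬────┬────┐   
│  5 │  2 │    │  9 │   
├────┼────┼────┼────┤   
│ 10 │  1 │  8 │  4 │   
├────┼────┼────┼────┤   
│  6 │  7 │  3 │ 15 │   
├────┼────┼────┼────┤   
│ 13 │ 14 │ 12 │ 11 │   
└────┴────┴────┴────┘   
Moves: 0                
                        
                        


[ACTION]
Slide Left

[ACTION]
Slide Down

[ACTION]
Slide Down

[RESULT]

┌────┬────┬────┬────┐   
│  5 │  2 │  9 │    │   
├────┼────┼────┼────┤   
│ 10 │  1 │  8 │  4 │   
├────┼────┼────┼────┤   
│  6 │  7 │  3 │ 15 │   
├────┼────┼────┼────┤   
│ 13 │ 14 │ 12 │ 11 │   
└────┴────┴────┴────┘   
Moves: 1                
                        
                        


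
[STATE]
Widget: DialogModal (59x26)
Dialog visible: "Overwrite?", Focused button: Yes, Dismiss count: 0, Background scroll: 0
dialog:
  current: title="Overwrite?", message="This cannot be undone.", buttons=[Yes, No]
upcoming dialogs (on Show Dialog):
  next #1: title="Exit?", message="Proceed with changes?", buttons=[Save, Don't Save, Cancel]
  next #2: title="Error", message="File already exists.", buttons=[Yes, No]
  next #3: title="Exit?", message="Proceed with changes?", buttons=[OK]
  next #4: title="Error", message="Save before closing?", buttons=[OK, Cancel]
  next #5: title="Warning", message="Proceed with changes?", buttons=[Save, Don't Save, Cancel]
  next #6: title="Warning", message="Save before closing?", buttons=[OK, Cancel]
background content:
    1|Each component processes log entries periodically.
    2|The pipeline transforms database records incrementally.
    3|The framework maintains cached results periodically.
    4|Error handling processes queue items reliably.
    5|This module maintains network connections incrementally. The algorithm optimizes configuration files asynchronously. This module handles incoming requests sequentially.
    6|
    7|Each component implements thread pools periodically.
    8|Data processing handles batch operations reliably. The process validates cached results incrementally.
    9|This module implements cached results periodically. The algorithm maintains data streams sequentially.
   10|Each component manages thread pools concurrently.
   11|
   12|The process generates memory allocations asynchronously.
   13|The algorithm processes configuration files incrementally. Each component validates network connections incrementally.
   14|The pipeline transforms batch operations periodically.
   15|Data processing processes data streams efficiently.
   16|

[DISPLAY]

Each component processes log entries periodically.         
The pipeline transforms database records incrementally.    
The framework maintains cached results periodically.       
Error handling processes queue items reliably.             
This module maintains network connections incrementally. Th
                                                           
Each component implements thread pools periodically.       
Data processing handles batch operations reliably. The proc
This module implements cached results periodically. The alg
Each component manages thread pools concurrently.          
                ┌────────────────────────┐                 
The process gene│       Overwrite?       │synchronously.   
The algorithm pr│ This cannot be undone. │s incrementally. 
The pipeline tra│       [Yes]  No        │eriodically.     
Data processing └────────────────────────┘iciently.        
                                                           
                                                           
                                                           
                                                           
                                                           
                                                           
                                                           
                                                           
                                                           
                                                           
                                                           


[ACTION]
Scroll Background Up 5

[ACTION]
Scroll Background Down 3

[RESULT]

Error handling processes queue items reliably.             
This module maintains network connections incrementally. Th
                                                           
Each component implements thread pools periodically.       
Data processing handles batch operations reliably. The proc
This module implements cached results periodically. The alg
Each component manages thread pools concurrently.          
                                                           
The process generates memory allocations asynchronously.   
The algorithm processes configuration files incrementally. 
The pipeline tra┌────────────────────────┐eriodically.     
Data processing │       Overwrite?       │iciently.        
                │ This cannot be undone. │                 
                │       [Yes]  No        │                 
                └────────────────────────┘                 
                                                           
                                                           
                                                           
                                                           
                                                           
                                                           
                                                           
                                                           
                                                           
                                                           
                                                           


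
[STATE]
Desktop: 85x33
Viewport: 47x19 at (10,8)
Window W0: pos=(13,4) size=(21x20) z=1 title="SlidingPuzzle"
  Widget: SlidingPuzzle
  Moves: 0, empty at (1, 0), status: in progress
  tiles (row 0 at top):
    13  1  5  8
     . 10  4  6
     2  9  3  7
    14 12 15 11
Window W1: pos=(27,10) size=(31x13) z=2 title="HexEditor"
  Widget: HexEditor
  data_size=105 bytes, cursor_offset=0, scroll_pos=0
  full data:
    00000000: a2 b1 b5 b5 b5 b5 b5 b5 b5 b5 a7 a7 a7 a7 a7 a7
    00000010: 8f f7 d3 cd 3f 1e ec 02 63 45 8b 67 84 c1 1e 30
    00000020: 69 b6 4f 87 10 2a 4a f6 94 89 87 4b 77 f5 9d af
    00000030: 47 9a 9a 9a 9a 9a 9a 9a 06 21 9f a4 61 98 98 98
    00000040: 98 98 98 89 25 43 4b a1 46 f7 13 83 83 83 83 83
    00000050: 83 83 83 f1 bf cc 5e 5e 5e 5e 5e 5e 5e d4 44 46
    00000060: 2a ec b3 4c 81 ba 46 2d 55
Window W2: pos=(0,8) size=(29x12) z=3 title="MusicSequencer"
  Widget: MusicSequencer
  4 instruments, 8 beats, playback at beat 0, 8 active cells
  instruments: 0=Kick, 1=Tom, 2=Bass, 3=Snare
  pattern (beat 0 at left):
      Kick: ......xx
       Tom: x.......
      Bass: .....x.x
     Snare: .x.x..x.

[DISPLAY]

━━━━━━━━━━━━━━━━━━┓│  8┃                       
uencer            ┃┼───┃                       
──────────────────┨━━━━━━━━━━━━━━━━━━━━━━━━━━━━
34567             ┃HexEditor                   
···██             ┃────────────────────────────
·····             ┃0000000  A2 b1 b5 b5 b5 b5 b
··█·█             ┃0000010  8f f7 d3 cd 3f 1e e
█··█·             ┃0000020  69 b6 4f 87 10 2a 4
                  ┃0000030  47 9a 9a 9a 9a 9a 9
                  ┃0000040  98 98 98 89 25 43 4
                  ┃0000050  83 83 83 f1 bf cc 5
━━━━━━━━━━━━━━━━━━┛0000060  2a ec b3 4c 81 ba 4
   ┃             ┃                             
   ┃             ┃                             
   ┃             ┗━━━━━━━━━━━━━━━━━━━━━━━━━━━━━
   ┗━━━━━━━━━━━━━━━━━━━┛                       
                                               
                                               
                                               


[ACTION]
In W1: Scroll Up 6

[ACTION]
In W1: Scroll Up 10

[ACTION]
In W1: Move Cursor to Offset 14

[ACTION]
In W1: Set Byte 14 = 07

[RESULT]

━━━━━━━━━━━━━━━━━━┓│  8┃                       
uencer            ┃┼───┃                       
──────────────────┨━━━━━━━━━━━━━━━━━━━━━━━━━━━━
34567             ┃HexEditor                   
···██             ┃────────────────────────────
·····             ┃0000000  a2 b1 b5 b5 b5 b5 b
··█·█             ┃0000010  8f f7 d3 cd 3f 1e e
█··█·             ┃0000020  69 b6 4f 87 10 2a 4
                  ┃0000030  47 9a 9a 9a 9a 9a 9
                  ┃0000040  98 98 98 89 25 43 4
                  ┃0000050  83 83 83 f1 bf cc 5
━━━━━━━━━━━━━━━━━━┛0000060  2a ec b3 4c 81 ba 4
   ┃             ┃                             
   ┃             ┃                             
   ┃             ┗━━━━━━━━━━━━━━━━━━━━━━━━━━━━━
   ┗━━━━━━━━━━━━━━━━━━━┛                       
                                               
                                               
                                               


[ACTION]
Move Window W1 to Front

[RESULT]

━━━━━━━━━━━━━━━━━━┓│  8┃                       
uencer            ┃┼───┃                       
─────────────────┏━━━━━━━━━━━━━━━━━━━━━━━━━━━━━
34567            ┃ HexEditor                   
···██            ┠─────────────────────────────
·····            ┃00000000  a2 b1 b5 b5 b5 b5 b
··█·█            ┃00000010  8f f7 d3 cd 3f 1e e
█··█·            ┃00000020  69 b6 4f 87 10 2a 4
                 ┃00000030  47 9a 9a 9a 9a 9a 9
                 ┃00000040  98 98 98 89 25 43 4
                 ┃00000050  83 83 83 f1 bf cc 5
━━━━━━━━━━━━━━━━━┃00000060  2a ec b3 4c 81 ba 4
   ┃             ┃                             
   ┃             ┃                             
   ┃             ┗━━━━━━━━━━━━━━━━━━━━━━━━━━━━━
   ┗━━━━━━━━━━━━━━━━━━━┛                       
                                               
                                               
                                               


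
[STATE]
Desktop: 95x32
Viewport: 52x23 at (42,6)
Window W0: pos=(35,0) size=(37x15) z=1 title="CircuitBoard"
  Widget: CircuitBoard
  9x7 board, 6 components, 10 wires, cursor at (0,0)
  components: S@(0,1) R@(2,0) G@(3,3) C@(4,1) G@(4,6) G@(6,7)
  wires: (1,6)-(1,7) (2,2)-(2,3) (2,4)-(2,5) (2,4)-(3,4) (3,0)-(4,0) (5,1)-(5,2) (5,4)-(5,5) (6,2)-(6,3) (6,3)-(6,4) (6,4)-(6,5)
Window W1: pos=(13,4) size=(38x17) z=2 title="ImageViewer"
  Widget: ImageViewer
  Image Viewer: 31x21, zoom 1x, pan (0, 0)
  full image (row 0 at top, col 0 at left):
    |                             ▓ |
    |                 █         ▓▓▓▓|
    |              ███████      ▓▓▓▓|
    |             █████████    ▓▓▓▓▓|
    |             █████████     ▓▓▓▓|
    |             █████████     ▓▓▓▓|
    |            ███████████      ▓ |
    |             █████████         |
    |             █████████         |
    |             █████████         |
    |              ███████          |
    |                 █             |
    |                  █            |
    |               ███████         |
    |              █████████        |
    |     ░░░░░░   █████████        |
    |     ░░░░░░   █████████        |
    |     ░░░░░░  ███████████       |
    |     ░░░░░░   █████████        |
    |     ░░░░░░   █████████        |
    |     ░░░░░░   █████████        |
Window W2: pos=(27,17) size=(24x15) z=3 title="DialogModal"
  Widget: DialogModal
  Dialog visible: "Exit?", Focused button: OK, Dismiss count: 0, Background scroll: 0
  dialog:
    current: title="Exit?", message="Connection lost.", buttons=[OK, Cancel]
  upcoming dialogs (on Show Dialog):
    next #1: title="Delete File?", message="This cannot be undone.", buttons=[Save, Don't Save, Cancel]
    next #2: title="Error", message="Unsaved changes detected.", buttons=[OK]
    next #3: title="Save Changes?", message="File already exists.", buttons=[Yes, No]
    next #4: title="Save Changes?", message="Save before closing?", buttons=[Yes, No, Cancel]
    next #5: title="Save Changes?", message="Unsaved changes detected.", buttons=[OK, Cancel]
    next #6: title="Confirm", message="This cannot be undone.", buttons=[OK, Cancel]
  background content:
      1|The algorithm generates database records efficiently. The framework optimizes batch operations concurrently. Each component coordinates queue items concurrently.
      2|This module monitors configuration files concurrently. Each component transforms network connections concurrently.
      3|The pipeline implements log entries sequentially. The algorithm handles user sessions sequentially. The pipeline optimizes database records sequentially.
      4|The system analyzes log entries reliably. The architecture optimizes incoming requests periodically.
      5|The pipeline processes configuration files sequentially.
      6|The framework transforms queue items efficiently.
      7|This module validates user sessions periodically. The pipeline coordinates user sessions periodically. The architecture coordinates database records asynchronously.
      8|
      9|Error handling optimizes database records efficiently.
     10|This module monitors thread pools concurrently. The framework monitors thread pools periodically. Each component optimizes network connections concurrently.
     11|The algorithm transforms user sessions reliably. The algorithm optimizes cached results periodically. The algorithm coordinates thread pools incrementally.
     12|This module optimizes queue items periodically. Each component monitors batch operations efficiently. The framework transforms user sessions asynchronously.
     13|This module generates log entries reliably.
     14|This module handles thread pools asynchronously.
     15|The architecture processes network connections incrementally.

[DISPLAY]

────────┨             · ─ ·  ┃                      
 ▓      ┃                    ┃                      
▓▓▓     ┃ ·   · ─ ·          ┃                      
▓▓▓     ┃     │              ┃                      
▓▓▓     ┃ G   ·              ┃                      
▓▓▓     ┃                    ┃                      
▓▓▓     ┃             G      ┃                      
 ▓      ┃                    ┃                      
        ┃━━━━━━━━━━━━━━━━━━━━┛                      
        ┃                                           
        ┃                                           
━━━━━━━━┓                                           
        ┃                                           
────────┨                                           
generate┃                                           
nitors c┃                                           
mplement┃                                           
─────┐lo┃                                           
     │es┃                                           
lost.│or┃                                           
el   │s ┃                                           
─────┘  ┃                                           
 optimiz┃                                           


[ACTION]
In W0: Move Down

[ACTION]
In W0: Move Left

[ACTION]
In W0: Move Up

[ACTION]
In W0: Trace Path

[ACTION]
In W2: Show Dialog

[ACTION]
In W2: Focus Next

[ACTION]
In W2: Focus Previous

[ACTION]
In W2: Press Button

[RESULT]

────────┨             · ─ ·  ┃                      
 ▓      ┃                    ┃                      
▓▓▓     ┃ ·   · ─ ·          ┃                      
▓▓▓     ┃     │              ┃                      
▓▓▓     ┃ G   ·              ┃                      
▓▓▓     ┃                    ┃                      
▓▓▓     ┃             G      ┃                      
 ▓      ┃                    ┃                      
        ┃━━━━━━━━━━━━━━━━━━━━┛                      
        ┃                                           
        ┃                                           
━━━━━━━━┓                                           
        ┃                                           
────────┨                                           
generate┃                                           
nitors c┃                                           
mplement┃                                           
lyzes lo┃                                           
rocesses┃                                           
transfor┃                                           
lidates ┃                                           
        ┃                                           
 optimiz┃                                           
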